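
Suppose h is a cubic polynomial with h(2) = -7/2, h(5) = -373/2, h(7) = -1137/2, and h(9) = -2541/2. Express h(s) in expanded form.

Write h(s) = as^3 + bs^2 + cs + d. Substituting each data point gives a linear system:
  8a + 4b + 2c + d = -7/2
  125a + 25b + 5c + d = -373/2
  343a + 49b + 7c + d = -1137/2
  729a + 81b + 9c + d = -2541/2
Solving the system yields a = -2, b = 2, c = 3, d = -3/2.
So h(s) = -2s³ + 2s² + 3s - 3/2.
Check: h(5) = -373/2. ✓

h(s) = -2s^3 + 2s^2 + 3s - 3/2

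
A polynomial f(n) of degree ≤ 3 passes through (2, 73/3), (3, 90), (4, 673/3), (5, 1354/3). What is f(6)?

Write f(n) = an^3 + bn^2 + cn + d. Substituting each data point gives a linear system:
  8a + 4b + 2c + d = 73/3
  27a + 9b + 3c + d = 90
  64a + 16b + 4c + d = 673/3
  125a + 25b + 5c + d = 1354/3
Solving the system yields a = 4, b = -5/3, c = -2, d = 3.
So f(n) = 4n^3 - (5/3)n^2 - 2n + 3.
Then f(6) = 795.

795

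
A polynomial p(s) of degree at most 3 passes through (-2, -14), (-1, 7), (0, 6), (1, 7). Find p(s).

p(s) = 4s^3 + s^2 - 4s + 6

Write p(s) = as^3 + bs^2 + cs + d. Substituting each data point gives a linear system:
  -8a + 4b - 2c + d = -14
  -a + b - c + d = 7
  d = 6
  a + b + c + d = 7
Solving the system yields a = 4, b = 1, c = -4, d = 6.
So p(s) = 4s³ + s² - 4s + 6.
Check: p(1) = 7. ✓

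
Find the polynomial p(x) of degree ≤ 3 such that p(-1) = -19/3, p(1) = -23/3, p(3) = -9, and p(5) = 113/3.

p(x) = x^3 - 3x^2 - (5/3)x - 4

Using the Lagrange interpolation formula with nodes -1, 1, 3, 5:
  L_0(x) = (x - 1)(x - 3)(x - 5) / -48
  L_1(x) = (x + 1)(x - 3)(x - 5) / 16
  L_2(x) = (x + 1)(x - 1)(x - 5) / -16
  L_3(x) = (x + 1)(x - 1)(x - 3) / 48
Then p(x) = -19/3·L_0(x) - 23/3·L_1(x) - 9·L_2(x) + 113/3·L_3(x).
Expanding and collecting terms gives p(x) = x³ - 3x² - (5/3)x - 4.
Check: p(5) = 113/3. ✓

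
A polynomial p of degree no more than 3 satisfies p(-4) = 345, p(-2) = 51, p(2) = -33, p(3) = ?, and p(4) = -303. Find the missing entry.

-124

The 4 known points determine the degree-3 polynomial uniquely.
Write p(t) = at^3 + bt^2 + ct + d. Substituting each data point gives a linear system:
  -64a + 16b - 4c + d = 345
  -8a + 4b - 2c + d = 51
  8a + 4b + 2c + d = -33
  64a + 16b + 4c + d = -303
Solving the system yields a = -5, b = 1, c = -1, d = 5.
So p(t) = -5t^3 + t^2 - t + 5.
Then p(3) = -124.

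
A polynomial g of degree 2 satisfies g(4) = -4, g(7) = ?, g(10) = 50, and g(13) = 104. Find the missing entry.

14

On equispaced nodes a degree-2 polynomial has vanishing third forward difference, so
  - g(4) + 3·g(7) - 3·g(10) + g(13) = 0.
Substituting the known values and solving for g(7):
  3·g(7) = 42
  g(7) = 14.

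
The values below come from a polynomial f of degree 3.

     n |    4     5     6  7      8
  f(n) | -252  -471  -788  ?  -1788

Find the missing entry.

-1221

On equispaced nodes a degree-3 polynomial has vanishing fourth forward difference, so
  f(4) - 4·f(5) + 6·f(6) - 4·f(7) + f(8) = 0.
Substituting the known values and solving for f(7):
  -4·f(7) = 4884
  f(7) = -1221.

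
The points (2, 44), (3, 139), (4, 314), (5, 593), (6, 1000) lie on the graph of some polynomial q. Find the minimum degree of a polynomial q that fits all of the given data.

3

Forward differences of the values at s = 2, 3, 4, 5, 6:
  q  : 44  139  314  593  1000
  Δ  : 95  175  279  407
  Δ^2: 80  104  128
  Δ^3: 24  24
  Δ^4: 0
The third differences are constant (24) and nonzero, while all higher differences vanish, so the minimal degree is 3.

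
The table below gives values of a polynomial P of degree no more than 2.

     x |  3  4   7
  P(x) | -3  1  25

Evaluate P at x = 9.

51

Using the Lagrange interpolation formula with nodes 3, 4, 7:
  L_0(x) = (x - 4)(x - 7) / 4
  L_1(x) = (x - 3)(x - 7) / -3
  L_2(x) = (x - 3)(x - 4) / 12
Then P(x) = -3·L_0(x) + 1·L_1(x) + 25·L_2(x).
Expanding and collecting terms gives P(x) = x^2 - 3x - 3.
Evaluating at x = 9: P(9) = 51.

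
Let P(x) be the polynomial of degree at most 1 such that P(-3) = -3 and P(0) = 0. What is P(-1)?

Write P(x) = ax + b. Substituting each data point gives a linear system:
  -3a + b = -3
  b = 0
Solving the system yields a = 1, b = 0.
So P(x) = x.
Then P(-1) = -1.

-1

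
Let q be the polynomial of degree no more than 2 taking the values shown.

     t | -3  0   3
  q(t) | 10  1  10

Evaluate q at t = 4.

17

Using the Lagrange interpolation formula with nodes -3, 0, 3:
  L_0(t) = t(t - 3) / 18
  L_1(t) = (t + 3)(t - 3) / -9
  L_2(t) = (t + 3)t / 18
Then q(t) = 10·L_0(t) + 1·L_1(t) + 10·L_2(t).
Expanding and collecting terms gives q(t) = t^2 + 1.
Evaluating at t = 4: q(4) = 17.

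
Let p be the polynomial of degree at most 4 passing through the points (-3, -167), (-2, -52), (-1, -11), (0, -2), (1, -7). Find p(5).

Using the Lagrange interpolation formula with nodes -3, -2, -1, 0, 1:
  L_0(s) = (s + 2)(s + 1)s(s - 1) / 24
  L_1(s) = (s + 3)(s + 1)s(s - 1) / -6
  L_2(s) = (s + 3)(s + 2)s(s - 1) / 4
  L_3(s) = (s + 3)(s + 2)(s + 1)(s - 1) / -6
  L_4(s) = (s + 3)(s + 2)(s + 1)s / 24
Then p(s) = -167·L_0(s) - 52·L_1(s) - 11·L_2(s) - 2·L_3(s) - 7·L_4(s).
Expanding and collecting terms gives p(s) = -s⁴ + s³ - 6s² + s - 2.
Evaluating at s = 5: p(5) = -647.

-647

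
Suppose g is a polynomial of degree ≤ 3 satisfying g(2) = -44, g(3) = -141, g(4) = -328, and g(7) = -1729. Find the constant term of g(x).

Write g(x) = ax^3 + bx^2 + cx + d. Substituting each data point gives a linear system:
  8a + 4b + 2c + d = -44
  27a + 9b + 3c + d = -141
  64a + 16b + 4c + d = -328
  343a + 49b + 7c + d = -1729
Solving the system yields a = -5, b = 0, c = -2, d = 0.
So g(x) = -5x^3 - 2x.
The constant term is 0.

0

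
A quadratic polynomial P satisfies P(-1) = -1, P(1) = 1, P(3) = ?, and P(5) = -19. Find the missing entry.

The 3 known points determine the degree-2 polynomial uniquely.
Write P(t) = at^2 + bt + c. Substituting each data point gives a linear system:
  a - b + c = -1
  a + b + c = 1
  25a + 5b + c = -19
Solving the system yields a = -1, b = 1, c = 1.
So P(t) = -t^2 + t + 1.
Then P(3) = -5.

-5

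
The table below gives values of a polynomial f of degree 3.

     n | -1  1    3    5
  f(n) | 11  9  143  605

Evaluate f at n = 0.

Write f(n) = an^3 + bn^2 + cn + d. Substituting each data point gives a linear system:
  -a + b - c + d = 11
  a + b + c + d = 9
  27a + 9b + 3c + d = 143
  125a + 25b + 5c + d = 605
Solving the system yields a = 4, b = 5, c = -5, d = 5.
So f(n) = 4n^3 + 5n^2 - 5n + 5.
Then f(0) = 5.

5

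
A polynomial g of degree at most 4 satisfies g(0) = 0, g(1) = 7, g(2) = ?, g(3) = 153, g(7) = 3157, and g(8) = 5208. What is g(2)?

The 5 known points determine the degree-4 polynomial uniquely.
Write g(n) = an^4 + bn^3 + cn^2 + dn + e. Substituting each data point gives a linear system:
  e = 0
  a + b + c + d + e = 7
  81a + 27b + 9c + 3d + e = 153
  2401a + 343b + 49c + 7d + e = 3157
  4096a + 512b + 64c + 8d + e = 5208
Solving the system yields a = 1, b = 2, c = 1, d = 3, e = 0.
So g(n) = n^4 + 2n^3 + n^2 + 3n.
Then g(2) = 42.

42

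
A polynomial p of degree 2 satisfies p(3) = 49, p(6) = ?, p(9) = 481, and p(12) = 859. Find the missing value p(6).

The 3 known points determine the degree-2 polynomial uniquely.
Write p(n) = an^2 + bn + c. Substituting each data point gives a linear system:
  9a + 3b + c = 49
  81a + 9b + c = 481
  144a + 12b + c = 859
Solving the system yields a = 6, b = 0, c = -5.
So p(n) = 6n^2 - 5.
Then p(6) = 211.

211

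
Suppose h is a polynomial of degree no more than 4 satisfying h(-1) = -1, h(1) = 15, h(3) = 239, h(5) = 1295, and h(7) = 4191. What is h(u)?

Using the Lagrange interpolation formula with nodes -1, 1, 3, 5, 7:
  L_0(u) = (u - 1)(u - 3)(u - 5)(u - 7) / 384
  L_1(u) = (u + 1)(u - 3)(u - 5)(u - 7) / -96
  L_2(u) = (u + 1)(u - 1)(u - 5)(u - 7) / 64
  L_3(u) = (u + 1)(u - 1)(u - 3)(u - 7) / -96
  L_4(u) = (u + 1)(u - 1)(u - 3)(u - 5) / 384
Then h(u) = -1·L_0(u) + 15·L_1(u) + 239·L_2(u) + 1295·L_3(u) + 4191·L_4(u).
Expanding and collecting terms gives h(u) = u⁴ + 5u³ + u² + 3u + 5.
Check: h(1) = 15. ✓

h(u) = u^4 + 5u^3 + u^2 + 3u + 5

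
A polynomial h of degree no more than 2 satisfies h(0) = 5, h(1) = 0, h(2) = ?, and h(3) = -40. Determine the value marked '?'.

The 3 known points determine the degree-2 polynomial uniquely.
Write h(n) = an^2 + bn + c. Substituting each data point gives a linear system:
  c = 5
  a + b + c = 0
  9a + 3b + c = -40
Solving the system yields a = -5, b = 0, c = 5.
So h(n) = -5n² + 5.
Then h(2) = -15.

-15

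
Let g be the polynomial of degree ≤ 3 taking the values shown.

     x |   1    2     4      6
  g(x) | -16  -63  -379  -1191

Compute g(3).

-174

Write g(x) = ax^3 + bx^2 + cx + d. Substituting each data point gives a linear system:
  a + b + c + d = -16
  8a + 4b + 2c + d = -63
  64a + 16b + 4c + d = -379
  216a + 36b + 6c + d = -1191
Solving the system yields a = -5, b = -2, c = -6, d = -3.
So g(x) = -5x^3 - 2x^2 - 6x - 3.
Then g(3) = -174.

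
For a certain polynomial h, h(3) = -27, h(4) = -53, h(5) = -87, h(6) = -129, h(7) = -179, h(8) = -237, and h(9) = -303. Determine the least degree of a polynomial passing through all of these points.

2

Forward differences of the values at n = 3, 4, 5, 6, 7, 8, 9:
  h  : -27  -53  -87  -129  -179  -237  -303
  Δ  : -26  -34  -42  -50  -58  -66
  Δ^2: -8  -8  -8  -8  -8
  Δ^3: 0  0  0  0
  Δ^4: 0  0  0
  Δ^5: 0  0
  Δ^6: 0
The second differences are constant (-8) and nonzero, while all higher differences vanish, so the minimal degree is 2.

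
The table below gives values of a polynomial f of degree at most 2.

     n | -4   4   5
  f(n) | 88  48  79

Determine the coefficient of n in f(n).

Write f(n) = an^2 + bn + c. Substituting each data point gives a linear system:
  16a - 4b + c = 88
  16a + 4b + c = 48
  25a + 5b + c = 79
Solving the system yields a = 4, b = -5, c = 4.
So f(n) = 4n^2 - 5n + 4.
The coefficient of n is -5.

-5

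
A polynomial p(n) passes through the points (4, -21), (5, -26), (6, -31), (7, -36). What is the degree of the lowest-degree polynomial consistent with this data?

Forward differences of the values at n = 4, 5, 6, 7:
  p  : -21  -26  -31  -36
  Δ  : -5  -5  -5
  Δ^2: 0  0
  Δ^3: 0
The first differences are constant (-5) and nonzero, while all higher differences vanish, so the minimal degree is 1.

1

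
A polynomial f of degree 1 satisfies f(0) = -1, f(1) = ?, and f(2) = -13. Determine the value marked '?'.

On equispaced nodes a degree-1 polynomial has vanishing second forward difference, so
  f(0) - 2·f(1) + f(2) = 0.
Substituting the known values and solving for f(1):
  -2·f(1) = 14
  f(1) = -7.

-7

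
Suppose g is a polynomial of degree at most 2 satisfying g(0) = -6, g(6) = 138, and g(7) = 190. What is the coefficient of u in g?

Write g(u) = au^2 + bu + c. Substituting each data point gives a linear system:
  c = -6
  36a + 6b + c = 138
  49a + 7b + c = 190
Solving the system yields a = 4, b = 0, c = -6.
So g(u) = 4u^2 - 6.
The coefficient of u is 0.

0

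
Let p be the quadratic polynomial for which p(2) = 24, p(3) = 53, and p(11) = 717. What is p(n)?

Using the Lagrange interpolation formula with nodes 2, 3, 11:
  L_0(n) = (n - 3)(n - 11) / 9
  L_1(n) = (n - 2)(n - 11) / -8
  L_2(n) = (n - 2)(n - 3) / 72
Then p(n) = 24·L_0(n) + 53·L_1(n) + 717·L_2(n).
Expanding and collecting terms gives p(n) = 6n^2 - n + 2.
Check: p(3) = 53. ✓

p(n) = 6n^2 - n + 2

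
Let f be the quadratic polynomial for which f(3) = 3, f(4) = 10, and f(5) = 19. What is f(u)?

f(u) = u^2 - 6

Using the Lagrange interpolation formula with nodes 3, 4, 5:
  L_0(u) = (u - 4)(u - 5) / 2
  L_1(u) = (u - 3)(u - 5) / -1
  L_2(u) = (u - 3)(u - 4) / 2
Then f(u) = 3·L_0(u) + 10·L_1(u) + 19·L_2(u).
Expanding and collecting terms gives f(u) = u^2 - 6.
Check: f(3) = 3. ✓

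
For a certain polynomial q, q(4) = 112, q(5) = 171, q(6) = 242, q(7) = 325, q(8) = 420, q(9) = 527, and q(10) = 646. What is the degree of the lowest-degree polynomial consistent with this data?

2

Forward differences of the values at s = 4, 5, 6, 7, 8, 9, 10:
  q  : 112  171  242  325  420  527  646
  Δ  : 59  71  83  95  107  119
  Δ^2: 12  12  12  12  12
  Δ^3: 0  0  0  0
  Δ^4: 0  0  0
  Δ^5: 0  0
  Δ^6: 0
The second differences are constant (12) and nonzero, while all higher differences vanish, so the minimal degree is 2.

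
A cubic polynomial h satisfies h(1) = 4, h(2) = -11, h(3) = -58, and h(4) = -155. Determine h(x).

Using the Lagrange interpolation formula with nodes 1, 2, 3, 4:
  L_0(x) = (x - 2)(x - 3)(x - 4) / -6
  L_1(x) = (x - 1)(x - 3)(x - 4) / 2
  L_2(x) = (x - 1)(x - 2)(x - 4) / -2
  L_3(x) = (x - 1)(x - 2)(x - 3) / 6
Then h(x) = 4·L_0(x) - 11·L_1(x) - 58·L_2(x) - 155·L_3(x).
Expanding and collecting terms gives h(x) = -3x^3 + 2x^2 + 5.
Check: h(3) = -58. ✓

h(x) = -3x^3 + 2x^2 + 5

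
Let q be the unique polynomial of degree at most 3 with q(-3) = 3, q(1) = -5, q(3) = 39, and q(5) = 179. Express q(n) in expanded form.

q(n) = n^3 + 3n^2 - 3n - 6

Write q(n) = an^3 + bn^2 + cn + d. Substituting each data point gives a linear system:
  -27a + 9b - 3c + d = 3
  a + b + c + d = -5
  27a + 9b + 3c + d = 39
  125a + 25b + 5c + d = 179
Solving the system yields a = 1, b = 3, c = -3, d = -6.
So q(n) = n³ + 3n² - 3n - 6.
Check: q(5) = 179. ✓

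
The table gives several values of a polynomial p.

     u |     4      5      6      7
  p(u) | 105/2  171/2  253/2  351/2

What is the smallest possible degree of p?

Forward differences of the values at u = 4, 5, 6, 7:
  p  : 105/2  171/2  253/2  351/2
  Δ  : 33  41  49
  Δ^2: 8  8
  Δ^3: 0
The second differences are constant (8) and nonzero, while all higher differences vanish, so the minimal degree is 2.

2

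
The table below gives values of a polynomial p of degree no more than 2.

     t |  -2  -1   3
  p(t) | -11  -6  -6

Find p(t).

p(t) = -t^2 + 2t - 3

Using the Lagrange interpolation formula with nodes -2, -1, 3:
  L_0(t) = (t + 1)(t - 3) / 5
  L_1(t) = (t + 2)(t - 3) / -4
  L_2(t) = (t + 2)(t + 1) / 20
Then p(t) = -11·L_0(t) - 6·L_1(t) - 6·L_2(t).
Expanding and collecting terms gives p(t) = -t² + 2t - 3.
Check: p(-2) = -11. ✓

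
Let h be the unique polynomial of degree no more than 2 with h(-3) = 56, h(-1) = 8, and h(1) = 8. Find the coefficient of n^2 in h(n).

6

Write h(n) = an^2 + bn + c. Substituting each data point gives a linear system:
  9a - 3b + c = 56
  a - b + c = 8
  a + b + c = 8
Solving the system yields a = 6, b = 0, c = 2.
So h(n) = 6n² + 2.
The leading coefficient is 6.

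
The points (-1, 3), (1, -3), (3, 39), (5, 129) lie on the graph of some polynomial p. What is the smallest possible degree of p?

Divided differences on the nodes -1, 1, 3, 5:
  order 0: 3  -3  39  129
  order 1: -3  21  45
  order 2: 6  6
  order 3: 0
The order-2 divided differences are all 6 (nonzero) and every higher order vanishes, so the data lies on a polynomial of degree exactly 2.

2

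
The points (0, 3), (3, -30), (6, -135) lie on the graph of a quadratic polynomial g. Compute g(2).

-11

Using the Lagrange interpolation formula with nodes 0, 3, 6:
  L_0(x) = (x - 3)(x - 6) / 18
  L_1(x) = x(x - 6) / -9
  L_2(x) = x(x - 3) / 18
Then g(x) = 3·L_0(x) - 30·L_1(x) - 135·L_2(x).
Expanding and collecting terms gives g(x) = -4x² + x + 3.
Evaluating at x = 2: g(2) = -11.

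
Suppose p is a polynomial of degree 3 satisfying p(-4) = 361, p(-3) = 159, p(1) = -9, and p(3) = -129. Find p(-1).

Write p(t) = at^3 + bt^2 + ct + d. Substituting each data point gives a linear system:
  -64a + 16b - 4c + d = 361
  -27a + 9b - 3c + d = 159
  a + b + c + d = -9
  27a + 9b + 3c + d = -129
Solving the system yields a = -5, b = 2, c = -3, d = -3.
So p(t) = -5t^3 + 2t^2 - 3t - 3.
Then p(-1) = 7.

7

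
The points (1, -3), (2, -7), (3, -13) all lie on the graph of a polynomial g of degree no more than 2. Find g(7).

Write g(t) = at^2 + bt + c. Substituting each data point gives a linear system:
  a + b + c = -3
  4a + 2b + c = -7
  9a + 3b + c = -13
Solving the system yields a = -1, b = -1, c = -1.
So g(t) = -t² - t - 1.
Then g(7) = -57.

-57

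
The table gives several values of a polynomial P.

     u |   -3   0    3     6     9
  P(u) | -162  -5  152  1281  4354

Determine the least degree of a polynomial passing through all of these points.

3

Forward differences of the values at u = -3, 0, 3, 6, 9:
  P  : -162  -5  152  1281  4354
  Δ  : 157  157  1129  3073
  Δ^2: 0  972  1944
  Δ^3: 972  972
  Δ^4: 0
The third differences are constant (972) and nonzero, while all higher differences vanish, so the minimal degree is 3.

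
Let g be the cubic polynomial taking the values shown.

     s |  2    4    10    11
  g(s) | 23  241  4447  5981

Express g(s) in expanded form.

Write g(s) = as^3 + bs^2 + cs + d. Substituting each data point gives a linear system:
  8a + 4b + 2c + d = 23
  64a + 16b + 4c + d = 241
  1000a + 100b + 10c + d = 4447
  1331a + 121b + 11c + d = 5981
Solving the system yields a = 5, b = -6, c = 5, d = -3.
So g(s) = 5s³ - 6s² + 5s - 3.
Check: g(2) = 23. ✓

g(s) = 5s^3 - 6s^2 + 5s - 3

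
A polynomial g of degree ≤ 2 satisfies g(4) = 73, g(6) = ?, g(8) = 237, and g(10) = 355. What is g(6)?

On equispaced nodes a degree-2 polynomial has vanishing third forward difference, so
  - g(4) + 3·g(6) - 3·g(8) + g(10) = 0.
Substituting the known values and solving for g(6):
  3·g(6) = 429
  g(6) = 143.

143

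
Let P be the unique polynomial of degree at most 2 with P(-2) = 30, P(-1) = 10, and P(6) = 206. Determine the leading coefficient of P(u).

6

Write P(u) = au^2 + bu + c. Substituting each data point gives a linear system:
  4a - 2b + c = 30
  a - b + c = 10
  36a + 6b + c = 206
Solving the system yields a = 6, b = -2, c = 2.
So P(u) = 6u^2 - 2u + 2.
The leading coefficient is 6.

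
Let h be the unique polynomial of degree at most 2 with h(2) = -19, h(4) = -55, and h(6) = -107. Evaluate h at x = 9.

Using the Lagrange interpolation formula with nodes 2, 4, 6:
  L_0(x) = (x - 4)(x - 6) / 8
  L_1(x) = (x - 2)(x - 6) / -4
  L_2(x) = (x - 2)(x - 4) / 8
Then h(x) = -19·L_0(x) - 55·L_1(x) - 107·L_2(x).
Expanding and collecting terms gives h(x) = -2x² - 6x + 1.
Evaluating at x = 9: h(9) = -215.

-215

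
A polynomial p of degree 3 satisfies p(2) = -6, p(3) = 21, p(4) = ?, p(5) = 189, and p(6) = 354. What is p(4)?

The 4 known points determine the degree-3 polynomial uniquely.
Write p(n) = an^3 + bn^2 + cn + d. Substituting each data point gives a linear system:
  8a + 4b + 2c + d = -6
  27a + 9b + 3c + d = 21
  125a + 25b + 5c + d = 189
  216a + 36b + 6c + d = 354
Solving the system yields a = 2, b = -1, c = -6, d = -6.
So p(n) = 2n³ - n² - 6n - 6.
Then p(4) = 82.

82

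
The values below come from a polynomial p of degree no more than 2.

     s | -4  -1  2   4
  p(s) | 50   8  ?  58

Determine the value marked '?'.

20

The 3 known points determine the degree-2 polynomial uniquely.
Write p(s) = as^2 + bs + c. Substituting each data point gives a linear system:
  16a - 4b + c = 50
  a - b + c = 8
  16a + 4b + c = 58
Solving the system yields a = 3, b = 1, c = 6.
So p(s) = 3s² + s + 6.
Then p(2) = 20.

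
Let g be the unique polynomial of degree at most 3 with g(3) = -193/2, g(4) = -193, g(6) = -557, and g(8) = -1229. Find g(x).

g(x) = -2x^3 - (5/2)x^2 - 5x - 5

Write g(x) = ax^3 + bx^2 + cx + d. Substituting each data point gives a linear system:
  27a + 9b + 3c + d = -193/2
  64a + 16b + 4c + d = -193
  216a + 36b + 6c + d = -557
  512a + 64b + 8c + d = -1229
Solving the system yields a = -2, b = -5/2, c = -5, d = -5.
So g(x) = -2x³ - (5/2)x² - 5x - 5.
Check: g(3) = -193/2. ✓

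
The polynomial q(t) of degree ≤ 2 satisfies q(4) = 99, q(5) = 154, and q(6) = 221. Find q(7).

Write q(t) = at^2 + bt + c. Substituting each data point gives a linear system:
  16a + 4b + c = 99
  25a + 5b + c = 154
  36a + 6b + c = 221
Solving the system yields a = 6, b = 1, c = -1.
So q(t) = 6t^2 + t - 1.
Then q(7) = 300.

300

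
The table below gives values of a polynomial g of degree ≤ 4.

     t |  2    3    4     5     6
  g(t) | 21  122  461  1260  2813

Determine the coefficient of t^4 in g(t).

3

Write g(t) = at^4 + bt^3 + ct^2 + dt + e. Substituting each data point gives a linear system:
  16a + 8b + 4c + 2d + e = 21
  81a + 27b + 9c + 3d + e = 122
  256a + 64b + 16c + 4d + e = 461
  625a + 125b + 25c + 5d + e = 1260
  1296a + 216b + 36c + 6d + e = 2813
Solving the system yields a = 3, b = -5, c = -1, d = 6, e = 5.
So g(t) = 3t⁴ - 5t³ - t² + 6t + 5.
The leading coefficient is 3.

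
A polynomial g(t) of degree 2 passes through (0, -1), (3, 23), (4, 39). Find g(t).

g(t) = 2t^2 + 2t - 1

Using the Lagrange interpolation formula with nodes 0, 3, 4:
  L_0(t) = (t - 3)(t - 4) / 12
  L_1(t) = t(t - 4) / -3
  L_2(t) = t(t - 3) / 4
Then g(t) = -1·L_0(t) + 23·L_1(t) + 39·L_2(t).
Expanding and collecting terms gives g(t) = 2t² + 2t - 1.
Check: g(0) = -1. ✓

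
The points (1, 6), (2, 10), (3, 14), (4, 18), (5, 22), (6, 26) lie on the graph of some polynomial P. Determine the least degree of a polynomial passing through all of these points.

1

Forward differences of the values at n = 1, 2, 3, 4, 5, 6:
  P  : 6  10  14  18  22  26
  Δ  : 4  4  4  4  4
  Δ^2: 0  0  0  0
  Δ^3: 0  0  0
  Δ^4: 0  0
  Δ^5: 0
The first differences are constant (4) and nonzero, while all higher differences vanish, so the minimal degree is 1.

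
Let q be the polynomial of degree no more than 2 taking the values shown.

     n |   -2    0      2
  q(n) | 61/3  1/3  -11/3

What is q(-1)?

25/3

Using the Lagrange interpolation formula with nodes -2, 0, 2:
  L_0(n) = n(n - 2) / 8
  L_1(n) = (n + 2)(n - 2) / -4
  L_2(n) = (n + 2)n / 8
Then q(n) = 61/3·L_0(n) + 1/3·L_1(n) - 11/3·L_2(n).
Expanding and collecting terms gives q(n) = 2n^2 - 6n + 1/3.
Evaluating at n = -1: q(-1) = 25/3.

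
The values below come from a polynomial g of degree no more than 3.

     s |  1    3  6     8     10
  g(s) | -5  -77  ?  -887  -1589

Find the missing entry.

-425

The 4 known points determine the degree-3 polynomial uniquely.
Write g(s) = as^3 + bs^2 + cs + d. Substituting each data point gives a linear system:
  a + b + c + d = -5
  27a + 9b + 3c + d = -77
  512a + 64b + 8c + d = -887
  1000a + 100b + 10c + d = -1589
Solving the system yields a = -1, b = -6, c = 1, d = 1.
So g(s) = -s³ - 6s² + s + 1.
Then g(6) = -425.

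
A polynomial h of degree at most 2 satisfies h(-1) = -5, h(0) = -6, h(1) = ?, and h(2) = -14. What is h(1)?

On equispaced nodes a degree-2 polynomial has vanishing third forward difference, so
  - h(-1) + 3·h(0) - 3·h(1) + h(2) = 0.
Substituting the known values and solving for h(1):
  -3·h(1) = 27
  h(1) = -9.

-9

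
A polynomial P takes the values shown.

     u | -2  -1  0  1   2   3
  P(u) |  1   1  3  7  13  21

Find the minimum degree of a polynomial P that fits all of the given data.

2

Forward differences of the values at u = -2, -1, 0, 1, 2, 3:
  P  : 1  1  3  7  13  21
  Δ  : 0  2  4  6  8
  Δ^2: 2  2  2  2
  Δ^3: 0  0  0
  Δ^4: 0  0
  Δ^5: 0
The second differences are constant (2) and nonzero, while all higher differences vanish, so the minimal degree is 2.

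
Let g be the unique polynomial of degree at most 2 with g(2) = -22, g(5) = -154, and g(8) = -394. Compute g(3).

-54

Using the Lagrange interpolation formula with nodes 2, 5, 8:
  L_0(n) = (n - 5)(n - 8) / 18
  L_1(n) = (n - 2)(n - 8) / -9
  L_2(n) = (n - 2)(n - 5) / 18
Then g(n) = -22·L_0(n) - 154·L_1(n) - 394·L_2(n).
Expanding and collecting terms gives g(n) = -6n^2 - 2n + 6.
Evaluating at n = 3: g(3) = -54.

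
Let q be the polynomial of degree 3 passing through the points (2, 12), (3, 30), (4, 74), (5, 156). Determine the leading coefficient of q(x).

Write q(x) = ax^3 + bx^2 + cx + d. Substituting each data point gives a linear system:
  8a + 4b + 2c + d = 12
  27a + 9b + 3c + d = 30
  64a + 16b + 4c + d = 74
  125a + 25b + 5c + d = 156
Solving the system yields a = 2, b = -5, c = 5, d = 6.
So q(x) = 2x³ - 5x² + 5x + 6.
The leading coefficient is 2.

2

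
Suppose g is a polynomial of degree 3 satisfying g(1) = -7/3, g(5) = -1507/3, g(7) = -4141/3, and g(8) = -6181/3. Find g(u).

Write g(u) = au^3 + bu^2 + cu + d. Substituting each data point gives a linear system:
  a + b + c + d = -7/3
  125a + 25b + 5c + d = -1507/3
  343a + 49b + 7c + d = -4141/3
  512a + 64b + 8c + d = -6181/3
Solving the system yields a = -4, b = -1/3, c = 1, d = 1.
So g(u) = -4u^3 - (1/3)u^2 + u + 1.
Check: g(8) = -6181/3. ✓

g(u) = -4u^3 - (1/3)u^2 + u + 1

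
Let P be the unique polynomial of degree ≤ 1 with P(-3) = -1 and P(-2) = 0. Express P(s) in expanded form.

P(s) = s + 2

Using the Lagrange interpolation formula with nodes -3, -2:
  L_0(s) = (s + 2) / -1
  L_1(s) = (s + 3) / 1
Then P(s) = -1·L_0(s) + 0·L_1(s).
Expanding and collecting terms gives P(s) = s + 2.
Check: P(-3) = -1. ✓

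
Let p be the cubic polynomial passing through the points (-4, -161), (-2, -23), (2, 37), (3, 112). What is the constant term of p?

Write p(t) = at^3 + bt^2 + ct + d. Substituting each data point gives a linear system:
  -64a + 16b - 4c + d = -161
  -8a + 4b - 2c + d = -23
  8a + 4b + 2c + d = 37
  27a + 9b + 3c + d = 112
Solving the system yields a = 3, b = 3, c = 3, d = -5.
So p(t) = 3t^3 + 3t^2 + 3t - 5.
The constant term is -5.

-5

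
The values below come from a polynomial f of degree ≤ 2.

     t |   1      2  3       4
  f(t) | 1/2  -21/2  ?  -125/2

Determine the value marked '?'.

The 3 known points determine the degree-2 polynomial uniquely.
Write f(t) = at^2 + bt + c. Substituting each data point gives a linear system:
  a + b + c = 1/2
  4a + 2b + c = -21/2
  16a + 4b + c = -125/2
Solving the system yields a = -5, b = 4, c = 3/2.
So f(t) = -5t^2 + 4t + 3/2.
Then f(3) = -63/2.

-63/2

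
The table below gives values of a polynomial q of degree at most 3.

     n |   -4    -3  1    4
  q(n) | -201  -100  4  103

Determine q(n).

Write q(n) = an^3 + bn^2 + cn + d. Substituting each data point gives a linear system:
  -64a + 16b - 4c + d = -201
  -27a + 9b - 3c + d = -100
  a + b + c + d = 4
  64a + 16b + 4c + d = 103
Solving the system yields a = 2, b = -3, c = 6, d = -1.
So q(n) = 2n³ - 3n² + 6n - 1.
Check: q(1) = 4. ✓

q(n) = 2n^3 - 3n^2 + 6n - 1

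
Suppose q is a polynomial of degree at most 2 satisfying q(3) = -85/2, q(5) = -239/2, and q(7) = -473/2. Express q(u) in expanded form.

q(u) = -5u^2 + (3/2)u - 2

Using the Lagrange interpolation formula with nodes 3, 5, 7:
  L_0(u) = (u - 5)(u - 7) / 8
  L_1(u) = (u - 3)(u - 7) / -4
  L_2(u) = (u - 3)(u - 5) / 8
Then q(u) = -85/2·L_0(u) - 239/2·L_1(u) - 473/2·L_2(u).
Expanding and collecting terms gives q(u) = -5u^2 + (3/2)u - 2.
Check: q(3) = -85/2. ✓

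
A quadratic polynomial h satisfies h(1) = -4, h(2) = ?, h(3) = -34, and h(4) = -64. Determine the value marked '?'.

On equispaced nodes a degree-2 polynomial has vanishing third forward difference, so
  - h(1) + 3·h(2) - 3·h(3) + h(4) = 0.
Substituting the known values and solving for h(2):
  3·h(2) = -42
  h(2) = -14.

-14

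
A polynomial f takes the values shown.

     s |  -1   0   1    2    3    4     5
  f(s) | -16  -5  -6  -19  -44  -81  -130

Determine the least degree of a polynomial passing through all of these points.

Forward differences of the values at s = -1, 0, 1, 2, 3, 4, 5:
  f  : -16  -5  -6  -19  -44  -81  -130
  Δ  : 11  -1  -13  -25  -37  -49
  Δ^2: -12  -12  -12  -12  -12
  Δ^3: 0  0  0  0
  Δ^4: 0  0  0
  Δ^5: 0  0
  Δ^6: 0
The second differences are constant (-12) and nonzero, while all higher differences vanish, so the minimal degree is 2.

2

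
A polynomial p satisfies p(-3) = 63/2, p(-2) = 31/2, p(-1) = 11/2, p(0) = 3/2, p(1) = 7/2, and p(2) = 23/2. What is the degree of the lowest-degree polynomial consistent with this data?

Forward differences of the values at x = -3, -2, -1, 0, 1, 2:
  p  : 63/2  31/2  11/2  3/2  7/2  23/2
  Δ  : -16  -10  -4  2  8
  Δ^2: 6  6  6  6
  Δ^3: 0  0  0
  Δ^4: 0  0
  Δ^5: 0
The second differences are constant (6) and nonzero, while all higher differences vanish, so the minimal degree is 2.

2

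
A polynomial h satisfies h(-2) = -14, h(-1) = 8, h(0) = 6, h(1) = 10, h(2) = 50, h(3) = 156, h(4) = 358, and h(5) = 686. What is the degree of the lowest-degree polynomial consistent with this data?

3

Forward differences of the values at x = -2, -1, 0, 1, 2, 3, 4, 5:
  h  : -14  8  6  10  50  156  358  686
  Δ  : 22  -2  4  40  106  202  328
  Δ^2: -24  6  36  66  96  126
  Δ^3: 30  30  30  30  30
  Δ^4: 0  0  0  0
  Δ^5: 0  0  0
  Δ^6: 0  0
  Δ^7: 0
The third differences are constant (30) and nonzero, while all higher differences vanish, so the minimal degree is 3.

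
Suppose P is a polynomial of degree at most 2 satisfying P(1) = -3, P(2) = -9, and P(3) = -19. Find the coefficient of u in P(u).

0

Write P(u) = au^2 + bu + c. Substituting each data point gives a linear system:
  a + b + c = -3
  4a + 2b + c = -9
  9a + 3b + c = -19
Solving the system yields a = -2, b = 0, c = -1.
So P(u) = -2u^2 - 1.
The coefficient of u is 0.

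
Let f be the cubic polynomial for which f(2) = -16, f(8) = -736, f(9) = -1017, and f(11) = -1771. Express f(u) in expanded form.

f(u) = -u^3 - 4u^2 + 4u

Write f(u) = au^3 + bu^2 + cu + d. Substituting each data point gives a linear system:
  8a + 4b + 2c + d = -16
  512a + 64b + 8c + d = -736
  729a + 81b + 9c + d = -1017
  1331a + 121b + 11c + d = -1771
Solving the system yields a = -1, b = -4, c = 4, d = 0.
So f(u) = -u^3 - 4u^2 + 4u.
Check: f(11) = -1771. ✓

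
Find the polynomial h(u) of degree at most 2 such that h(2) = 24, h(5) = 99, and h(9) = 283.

h(u) = 3u^2 + 4u + 4

Using the Lagrange interpolation formula with nodes 2, 5, 9:
  L_0(u) = (u - 5)(u - 9) / 21
  L_1(u) = (u - 2)(u - 9) / -12
  L_2(u) = (u - 2)(u - 5) / 28
Then h(u) = 24·L_0(u) + 99·L_1(u) + 283·L_2(u).
Expanding and collecting terms gives h(u) = 3u^2 + 4u + 4.
Check: h(5) = 99. ✓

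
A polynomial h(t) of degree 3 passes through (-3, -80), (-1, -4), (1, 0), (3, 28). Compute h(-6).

Forward differences of the values at t = -3, -1, 1, 3:
  h  : -80  -4  0  28
  Δ  : 76  4  28
  Δ^2: -72  24
  Δ^3: 96
The third differences are constant, confirming degree 3.
Interpolating (Newton forward form) and evaluating at t = -6 gives h(-6) = -539.

-539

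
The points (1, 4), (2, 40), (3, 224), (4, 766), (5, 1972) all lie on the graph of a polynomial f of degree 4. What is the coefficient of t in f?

Write f(t) = at^4 + bt^3 + ct^2 + dt + e. Substituting each data point gives a linear system:
  a + b + c + d + e = 4
  16a + 8b + 4c + 2d + e = 40
  81a + 27b + 9c + 3d + e = 224
  256a + 64b + 16c + 4d + e = 766
  625a + 125b + 25c + 5d + e = 1972
Solving the system yields a = 4, b = -5, c = 4, d = -1, e = 2.
So f(t) = 4t^4 - 5t^3 + 4t^2 - t + 2.
The coefficient of t is -1.

-1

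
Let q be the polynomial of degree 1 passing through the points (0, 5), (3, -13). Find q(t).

q(t) = -6t + 5

Write q(t) = at + b. Substituting each data point gives a linear system:
  b = 5
  3a + b = -13
Solving the system yields a = -6, b = 5.
So q(t) = -6t + 5.
Check: q(3) = -13. ✓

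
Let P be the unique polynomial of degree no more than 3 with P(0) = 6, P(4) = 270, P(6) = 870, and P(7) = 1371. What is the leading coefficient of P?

Write P(s) = as^3 + bs^2 + cs + d. Substituting each data point gives a linear system:
  d = 6
  64a + 16b + 4c + d = 270
  216a + 36b + 6c + d = 870
  343a + 49b + 7c + d = 1371
Solving the system yields a = 4, b = -1, c = 6, d = 6.
So P(s) = 4s^3 - s^2 + 6s + 6.
The leading coefficient is 4.

4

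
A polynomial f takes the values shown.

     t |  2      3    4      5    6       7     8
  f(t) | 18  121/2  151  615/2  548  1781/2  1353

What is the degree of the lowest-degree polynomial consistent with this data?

3

Forward differences of the values at t = 2, 3, 4, 5, 6, 7, 8:
  f  : 18  121/2  151  615/2  548  1781/2  1353
  Δ  : 85/2  181/2  313/2  481/2  685/2  925/2
  Δ^2: 48  66  84  102  120
  Δ^3: 18  18  18  18
  Δ^4: 0  0  0
  Δ^5: 0  0
  Δ^6: 0
The third differences are constant (18) and nonzero, while all higher differences vanish, so the minimal degree is 3.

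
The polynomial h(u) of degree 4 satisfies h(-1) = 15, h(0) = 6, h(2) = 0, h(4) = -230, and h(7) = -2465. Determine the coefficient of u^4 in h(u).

-1

Write h(u) = au^4 + bu^3 + cu^2 + du + e. Substituting each data point gives a linear system:
  a - b + c - d + e = 15
  e = 6
  16a + 8b + 4c + 2d + e = 0
  256a + 64b + 16c + 4d + e = -230
  2401a + 343b + 49c + 7d + e = -2465
Solving the system yields a = -1, b = -1, c = 6, d = -3, e = 6.
So h(u) = -u^4 - u^3 + 6u^2 - 3u + 6.
The leading coefficient is -1.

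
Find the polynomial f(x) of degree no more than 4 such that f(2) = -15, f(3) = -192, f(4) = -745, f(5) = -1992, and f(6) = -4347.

f(x) = -4x^4 + 3x^3 + 5x^2 + x + 3

Using the Lagrange interpolation formula with nodes 2, 3, 4, 5, 6:
  L_0(x) = (x - 3)(x - 4)(x - 5)(x - 6) / 24
  L_1(x) = (x - 2)(x - 4)(x - 5)(x - 6) / -6
  L_2(x) = (x - 2)(x - 3)(x - 5)(x - 6) / 4
  L_3(x) = (x - 2)(x - 3)(x - 4)(x - 6) / -6
  L_4(x) = (x - 2)(x - 3)(x - 4)(x - 5) / 24
Then f(x) = -15·L_0(x) - 192·L_1(x) - 745·L_2(x) - 1992·L_3(x) - 4347·L_4(x).
Expanding and collecting terms gives f(x) = -4x^4 + 3x^3 + 5x^2 + x + 3.
Check: f(3) = -192. ✓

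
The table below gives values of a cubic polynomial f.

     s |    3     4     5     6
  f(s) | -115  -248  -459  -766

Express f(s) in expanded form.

f(s) = -3s^3 - 3s^2 - s - 4

Using the Lagrange interpolation formula with nodes 3, 4, 5, 6:
  L_0(s) = (s - 4)(s - 5)(s - 6) / -6
  L_1(s) = (s - 3)(s - 5)(s - 6) / 2
  L_2(s) = (s - 3)(s - 4)(s - 6) / -2
  L_3(s) = (s - 3)(s - 4)(s - 5) / 6
Then f(s) = -115·L_0(s) - 248·L_1(s) - 459·L_2(s) - 766·L_3(s).
Expanding and collecting terms gives f(s) = -3s³ - 3s² - s - 4.
Check: f(4) = -248. ✓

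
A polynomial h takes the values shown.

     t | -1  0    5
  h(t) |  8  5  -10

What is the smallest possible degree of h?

1

Divided differences on the nodes -1, 0, 5:
  order 0: 8  5  -10
  order 1: -3  -3
  order 2: 0
The order-1 divided differences are all -3 (nonzero) and every higher order vanishes, so the data lies on a polynomial of degree exactly 1.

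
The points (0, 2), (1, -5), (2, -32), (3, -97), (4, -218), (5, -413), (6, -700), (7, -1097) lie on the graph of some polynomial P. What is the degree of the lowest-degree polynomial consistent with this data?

Forward differences of the values at n = 0, 1, 2, 3, 4, 5, 6, 7:
  P  : 2  -5  -32  -97  -218  -413  -700  -1097
  Δ  : -7  -27  -65  -121  -195  -287  -397
  Δ^2: -20  -38  -56  -74  -92  -110
  Δ^3: -18  -18  -18  -18  -18
  Δ^4: 0  0  0  0
  Δ^5: 0  0  0
  Δ^6: 0  0
  Δ^7: 0
The third differences are constant (-18) and nonzero, while all higher differences vanish, so the minimal degree is 3.

3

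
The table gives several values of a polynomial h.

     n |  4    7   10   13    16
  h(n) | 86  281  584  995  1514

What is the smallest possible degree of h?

Forward differences of the values at n = 4, 7, 10, 13, 16:
  h  : 86  281  584  995  1514
  Δ  : 195  303  411  519
  Δ^2: 108  108  108
  Δ^3: 0  0
  Δ^4: 0
The second differences are constant (108) and nonzero, while all higher differences vanish, so the minimal degree is 2.

2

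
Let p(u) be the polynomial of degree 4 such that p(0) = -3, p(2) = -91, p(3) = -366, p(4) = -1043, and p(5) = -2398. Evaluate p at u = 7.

Write p(u) = au^4 + bu^3 + cu^2 + du + e. Substituting each data point gives a linear system:
  e = -3
  16a + 8b + 4c + 2d + e = -91
  81a + 27b + 9c + 3d + e = -366
  256a + 64b + 16c + 4d + e = -1043
  625a + 125b + 25c + 5d + e = -2398
Solving the system yields a = -3, b = -4, c = 0, d = -4, e = -3.
So p(u) = -3u⁴ - 4u³ - 4u - 3.
Then p(7) = -8606.

-8606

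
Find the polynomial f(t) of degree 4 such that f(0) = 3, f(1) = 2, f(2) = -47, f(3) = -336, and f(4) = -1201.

f(t) = -6t^4 + 4t^3 + 6t^2 - 5t + 3

Write f(t) = at^4 + bt^3 + ct^2 + dt + e. Substituting each data point gives a linear system:
  e = 3
  a + b + c + d + e = 2
  16a + 8b + 4c + 2d + e = -47
  81a + 27b + 9c + 3d + e = -336
  256a + 64b + 16c + 4d + e = -1201
Solving the system yields a = -6, b = 4, c = 6, d = -5, e = 3.
So f(t) = -6t^4 + 4t^3 + 6t^2 - 5t + 3.
Check: f(2) = -47. ✓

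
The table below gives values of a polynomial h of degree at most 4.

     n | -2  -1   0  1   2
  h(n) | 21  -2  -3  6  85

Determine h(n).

h(n) = 3n^4 + 4n^3 + 2n^2 - 3

Write h(n) = an^4 + bn^3 + cn^2 + dn + e. Substituting each data point gives a linear system:
  16a - 8b + 4c - 2d + e = 21
  a - b + c - d + e = -2
  e = -3
  a + b + c + d + e = 6
  16a + 8b + 4c + 2d + e = 85
Solving the system yields a = 3, b = 4, c = 2, d = 0, e = -3.
So h(n) = 3n⁴ + 4n³ + 2n² - 3.
Check: h(-1) = -2. ✓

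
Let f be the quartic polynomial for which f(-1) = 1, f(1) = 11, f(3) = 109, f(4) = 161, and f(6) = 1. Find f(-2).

-31

Using the Lagrange interpolation formula with nodes -1, 1, 3, 4, 6:
  L_0(s) = (s - 1)(s - 3)(s - 4)(s - 6) / 280
  L_1(s) = (s + 1)(s - 3)(s - 4)(s - 6) / -60
  L_2(s) = (s + 1)(s - 1)(s - 4)(s - 6) / 24
  L_3(s) = (s + 1)(s - 1)(s - 3)(s - 6) / -30
  L_4(s) = (s + 1)(s - 1)(s - 3)(s - 4) / 210
Then f(s) = 1·L_0(s) + 11·L_1(s) + 109·L_2(s) + 161·L_3(s) + 1·L_4(s).
Expanding and collecting terms gives f(s) = -s^4 + 5s^3 + 6s^2 + 1.
Evaluating at s = -2: f(-2) = -31.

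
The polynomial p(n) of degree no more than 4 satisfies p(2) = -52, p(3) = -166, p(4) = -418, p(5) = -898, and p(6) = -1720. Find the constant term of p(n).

2

Write p(n) = an^4 + bn^3 + cn^2 + dn + e. Substituting each data point gives a linear system:
  16a + 8b + 4c + 2d + e = -52
  81a + 27b + 9c + 3d + e = -166
  256a + 64b + 16c + 4d + e = -418
  625a + 125b + 25c + 5d + e = -898
  1296a + 216b + 36c + 6d + e = -1720
Solving the system yields a = -1, b = -1, c = -5, d = -5, e = 2.
So p(n) = -n⁴ - n³ - 5n² - 5n + 2.
The constant term is 2.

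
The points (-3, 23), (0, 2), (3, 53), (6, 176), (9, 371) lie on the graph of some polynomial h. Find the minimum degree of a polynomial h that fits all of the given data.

2

Forward differences of the values at t = -3, 0, 3, 6, 9:
  h  : 23  2  53  176  371
  Δ  : -21  51  123  195
  Δ^2: 72  72  72
  Δ^3: 0  0
  Δ^4: 0
The second differences are constant (72) and nonzero, while all higher differences vanish, so the minimal degree is 2.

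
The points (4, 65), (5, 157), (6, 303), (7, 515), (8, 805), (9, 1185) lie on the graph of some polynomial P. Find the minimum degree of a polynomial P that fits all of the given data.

3

Forward differences of the values at n = 4, 5, 6, 7, 8, 9:
  P  : 65  157  303  515  805  1185
  Δ  : 92  146  212  290  380
  Δ^2: 54  66  78  90
  Δ^3: 12  12  12
  Δ^4: 0  0
  Δ^5: 0
The third differences are constant (12) and nonzero, while all higher differences vanish, so the minimal degree is 3.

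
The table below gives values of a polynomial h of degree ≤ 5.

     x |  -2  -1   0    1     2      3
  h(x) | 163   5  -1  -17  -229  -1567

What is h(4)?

-6425

Forward differences of the values at x = -2, -1, 0, 1, 2, 3:
  h  : 163  5  -1  -17  -229  -1567
  Δ  : -158  -6  -16  -212  -1338
  Δ^2: 152  -10  -196  -1126
  Δ^3: -162  -186  -930
  Δ^4: -24  -744
  Δ^5: -720
The fifth differences are constant, confirming degree 5.
Interpolating (Newton forward form) and evaluating at x = 4 gives h(4) = -6425.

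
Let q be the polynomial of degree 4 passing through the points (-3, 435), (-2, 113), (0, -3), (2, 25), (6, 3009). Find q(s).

Write q(s) = as^4 + bs^3 + cs^2 + ds + e. Substituting each data point gives a linear system:
  81a - 27b + 9c - 3d + e = 435
  16a - 8b + 4c - 2d + e = 113
  e = -3
  16a + 8b + 4c + 2d + e = 25
  1296a + 216b + 36c + 6d + e = 3009
Solving the system yields a = 3, b = -5, c = 6, d = -2, e = -3.
So q(s) = 3s⁴ - 5s³ + 6s² - 2s - 3.
Check: q(0) = -3. ✓

q(s) = 3s^4 - 5s^3 + 6s^2 - 2s - 3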